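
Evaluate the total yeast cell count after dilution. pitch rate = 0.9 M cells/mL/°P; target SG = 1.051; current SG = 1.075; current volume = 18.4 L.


V_w = V·((SG_c−1)/(SG_t−1)−1);  °P = 259 − 259/SG_t;  cells = rate·(V+V_w)·°P
V_w = 18.4·((1.075−1)/(1.051−1)−1) = 8.6588
V_final = 18.4 + 8.6588 = 27.0588
°P = 259 − 259/1.051 = 12.5680
cells = 0.9·27.0588·12.5680

306.0685 billion cells


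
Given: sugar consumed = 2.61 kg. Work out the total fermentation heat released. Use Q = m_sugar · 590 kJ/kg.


Q = 2.61 · 590

1539.9000 kJ


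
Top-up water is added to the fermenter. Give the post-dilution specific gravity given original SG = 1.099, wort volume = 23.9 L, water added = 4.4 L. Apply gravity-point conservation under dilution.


SG_new = 1 + (SG_old − 1)·V_old/(V_old + V_water)
pts = (1.099 − 1)·1000·23.9/(23.9 + 4.4) = 83.6078
SG_new = 1 + 83.6078/1000

1.0836


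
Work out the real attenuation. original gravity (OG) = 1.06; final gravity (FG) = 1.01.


AA = (OG−FG)/(OG−1)·100;  RA = AA·0.8192
AA = (1.06 − 1.01)/(1.06 − 1)·100 = 83.3333
RA = 83.3333·0.8192

68.2667 %


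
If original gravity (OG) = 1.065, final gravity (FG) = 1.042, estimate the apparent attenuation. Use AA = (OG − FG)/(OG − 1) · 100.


AA = (1.065 − 1.042)/(1.065 − 1) · 100

35.3846 %


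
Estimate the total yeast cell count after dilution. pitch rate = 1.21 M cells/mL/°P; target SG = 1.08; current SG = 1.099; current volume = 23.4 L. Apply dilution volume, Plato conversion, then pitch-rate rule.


V_w = V·((SG_c−1)/(SG_t−1)−1);  °P = 259 − 259/SG_t;  cells = rate·(V+V_w)·°P
V_w = 23.4·((1.099−1)/(1.08−1)−1) = 5.5575
V_final = 23.4 + 5.5575 = 28.9575
°P = 259 − 259/1.08 = 19.1852
cells = 1.21·28.9575·19.1852

672.2215 billion cells


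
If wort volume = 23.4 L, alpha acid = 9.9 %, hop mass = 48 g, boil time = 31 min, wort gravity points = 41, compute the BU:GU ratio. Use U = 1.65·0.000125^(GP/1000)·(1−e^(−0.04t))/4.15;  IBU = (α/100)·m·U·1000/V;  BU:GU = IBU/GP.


U = 1.65·0.000125^(41/1000)·(1−e^(−0.04·31))/4.15 = 0.1955
IBU = (9.9/100)·48·0.1955·1000/23.4 = 39.6921
BU:GU = 39.6921/41

0.9681


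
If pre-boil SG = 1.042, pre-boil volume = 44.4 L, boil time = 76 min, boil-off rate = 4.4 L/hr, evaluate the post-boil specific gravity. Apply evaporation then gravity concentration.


V_post = V_pre − rate·(t/60);  SG_post = 1 + (SG_pre−1)·V_pre/V_post
V_post = 44.4 − 4.4·(76/60) = 38.8267
SG_post = 1 + (1.042 − 1)·44.4/38.8267

1.0480


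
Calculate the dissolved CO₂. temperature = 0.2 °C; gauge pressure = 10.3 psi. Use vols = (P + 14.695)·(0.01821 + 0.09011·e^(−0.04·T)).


vols = (10.3 + 14.695)·(0.01821 + 0.09011·e^(−0.04·0.2))

2.6895 volumes


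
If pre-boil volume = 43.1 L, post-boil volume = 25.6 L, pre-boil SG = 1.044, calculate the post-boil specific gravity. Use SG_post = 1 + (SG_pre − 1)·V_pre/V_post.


pts_pre = (1.044 − 1)·1000 = 44.0000
pts_post = 44.0000·43.1/25.6 = 74.0781
SG_post = 1 + 74.0781/1000

1.0741


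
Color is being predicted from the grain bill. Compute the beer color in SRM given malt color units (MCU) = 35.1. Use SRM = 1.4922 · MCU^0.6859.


SRM = 1.4922 · 35.1^0.6859

17.1298 SRM


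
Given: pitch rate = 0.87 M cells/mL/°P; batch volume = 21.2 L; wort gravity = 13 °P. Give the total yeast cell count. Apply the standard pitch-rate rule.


cells (billions) = rate · V_L · °P
cells = 0.87 · 21.2 · 13

239.7720 billion cells


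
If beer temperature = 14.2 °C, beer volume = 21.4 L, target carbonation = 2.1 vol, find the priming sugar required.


residual = 14.695·(0.01821 + 0.09011·e^(−0.04·T));  sugar = (target − residual)·4.0·V
residual = 14.695·(0.01821 + 0.09011·e^(−0.04·14.2)) = 1.0179
sugar = (2.1 − 1.0179)·4.0·21.4

92.6239 g


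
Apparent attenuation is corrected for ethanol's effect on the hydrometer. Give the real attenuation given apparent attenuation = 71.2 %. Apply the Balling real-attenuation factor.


RA = AA · 0.8192
RA = 71.2 · 0.8192

58.3270 %


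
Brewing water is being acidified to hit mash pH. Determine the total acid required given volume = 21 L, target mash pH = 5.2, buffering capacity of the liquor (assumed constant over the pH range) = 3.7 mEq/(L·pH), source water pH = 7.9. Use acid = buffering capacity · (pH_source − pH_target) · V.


acid = 3.7 · (7.9 − 5.2) · 21

209.7900 mEq


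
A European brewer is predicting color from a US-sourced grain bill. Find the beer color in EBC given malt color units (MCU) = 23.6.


SRM = 1.4922·MCU^0.6859;  EBC = SRM·1.97
SRM = 1.4922·23.6^0.6859 = 13.0469
EBC = 13.0469·1.97

25.7024 EBC


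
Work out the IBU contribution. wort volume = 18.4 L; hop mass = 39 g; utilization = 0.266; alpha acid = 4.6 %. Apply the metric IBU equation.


IBU = (α/100)·mass·U·1000 / V
IBU = (4.6/100)·39·0.266·1000 / 18.4

25.9350 IBU


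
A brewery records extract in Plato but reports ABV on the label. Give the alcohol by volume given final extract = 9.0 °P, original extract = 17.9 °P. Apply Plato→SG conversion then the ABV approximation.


SG = 259/(259 − P);  ABV = (OG − FG)·131.25
OG = 259/(259 − 17.9) = 1.0742
FG = 259/(259 − 9.0) = 1.0360
ABV = (1.0742 − 1.0360)·131.25

5.0194 % ABV


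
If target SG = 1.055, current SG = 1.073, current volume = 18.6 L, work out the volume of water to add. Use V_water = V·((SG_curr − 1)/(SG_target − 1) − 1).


V_water = 18.6·((1.073 − 1)/(1.055 − 1) − 1)

6.0873 L


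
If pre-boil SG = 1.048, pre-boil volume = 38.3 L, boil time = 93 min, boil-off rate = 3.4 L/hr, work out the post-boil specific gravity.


V_post = V_pre − rate·(t/60);  SG_post = 1 + (SG_pre−1)·V_pre/V_post
V_post = 38.3 − 3.4·(93/60) = 33.0300
SG_post = 1 + (1.048 − 1)·38.3/33.0300

1.0557


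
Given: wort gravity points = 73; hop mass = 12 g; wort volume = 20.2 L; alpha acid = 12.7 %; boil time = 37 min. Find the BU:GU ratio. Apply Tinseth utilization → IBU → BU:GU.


U = 1.65·0.000125^(GP/1000)·(1−e^(−0.04t))/4.15;  IBU = (α/100)·m·U·1000/V;  BU:GU = IBU/GP
U = 1.65·0.000125^(73/1000)·(1−e^(−0.04·37))/4.15 = 0.1593
IBU = (12.7/100)·12·0.1593·1000/20.2 = 12.0217
BU:GU = 12.0217/73

0.1647


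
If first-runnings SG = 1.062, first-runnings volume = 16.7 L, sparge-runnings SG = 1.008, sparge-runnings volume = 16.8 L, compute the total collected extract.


total = Σ (SG_i − 1)·1000·V_i
first = (1.062 − 1)·1000·16.7 = 1035.4000
sparge = (1.008 − 1)·1000·16.8 = 134.4000
total = 1035.4000 + 134.4000

1169.8000 gravity·L


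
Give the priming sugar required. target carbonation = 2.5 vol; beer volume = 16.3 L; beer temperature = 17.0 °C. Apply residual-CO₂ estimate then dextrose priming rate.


residual = 14.695·(0.01821 + 0.09011·e^(−0.04·T));  sugar = (target − residual)·4.0·V
residual = 14.695·(0.01821 + 0.09011·e^(−0.04·17.0)) = 0.9384
sugar = (2.5 − 0.9384)·4.0·16.3

101.8136 g


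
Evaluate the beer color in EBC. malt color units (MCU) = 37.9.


SRM = 1.4922·MCU^0.6859;  EBC = SRM·1.97
SRM = 1.4922·37.9^0.6859 = 18.0558
EBC = 18.0558·1.97

35.5698 EBC


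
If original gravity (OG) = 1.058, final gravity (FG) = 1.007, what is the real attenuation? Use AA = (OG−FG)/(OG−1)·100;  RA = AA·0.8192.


AA = (1.058 − 1.007)/(1.058 − 1)·100 = 87.9310
RA = 87.9310·0.8192

72.0331 %


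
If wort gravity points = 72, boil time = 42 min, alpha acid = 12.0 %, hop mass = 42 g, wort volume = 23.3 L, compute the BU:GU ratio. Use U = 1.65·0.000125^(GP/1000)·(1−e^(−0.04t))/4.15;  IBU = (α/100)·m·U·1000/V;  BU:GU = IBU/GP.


U = 1.65·0.000125^(72/1000)·(1−e^(−0.04·42))/4.15 = 0.1694
IBU = (12.0/100)·42·0.1694·1000/23.3 = 36.6364
BU:GU = 36.6364/72

0.5088


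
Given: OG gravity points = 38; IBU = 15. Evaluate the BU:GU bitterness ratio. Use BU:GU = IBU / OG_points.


BU:GU = 15 / 38

0.3947


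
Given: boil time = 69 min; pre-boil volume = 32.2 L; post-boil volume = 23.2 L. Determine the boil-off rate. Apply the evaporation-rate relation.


rate = (V_pre − V_post) / (t_min/60)
rate = (32.2 − 23.2) / (69/60)

7.8261 L/hr


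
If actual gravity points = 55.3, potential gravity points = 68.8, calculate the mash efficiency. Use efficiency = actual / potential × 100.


efficiency = 55.3 / 68.8 × 100

80.3779 %


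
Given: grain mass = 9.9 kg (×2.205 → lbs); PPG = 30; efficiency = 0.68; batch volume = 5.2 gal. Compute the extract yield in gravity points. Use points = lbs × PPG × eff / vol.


lbs = 9.9 × 2.205 = 21.8295
points = 21.8295 × 30 × 0.68 / 5.2

85.6388 points


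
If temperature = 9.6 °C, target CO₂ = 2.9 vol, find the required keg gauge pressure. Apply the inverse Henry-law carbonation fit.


psi = vols/(0.01821 + 0.09011·e^(−0.04·T)) − 14.695
psi = 2.9/(0.01821 + 0.09011·e^(−0.04·9.6)) − 14.695

21.7432 psi


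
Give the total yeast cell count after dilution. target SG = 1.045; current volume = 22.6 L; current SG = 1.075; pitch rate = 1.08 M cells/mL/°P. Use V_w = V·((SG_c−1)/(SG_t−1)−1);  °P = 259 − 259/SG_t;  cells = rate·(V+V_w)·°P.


V_w = 22.6·((1.075−1)/(1.045−1)−1) = 15.0667
V_final = 22.6 + 15.0667 = 37.6667
°P = 259 − 259/1.045 = 11.1531
cells = 1.08·37.6667·11.1531

453.7085 billion cells


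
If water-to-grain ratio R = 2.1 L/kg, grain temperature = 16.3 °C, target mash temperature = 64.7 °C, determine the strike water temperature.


T_strike = (0.41/R)·(T_mash − T_grain) + T_mash
T_strike = (0.41/2.1)·(64.7 − 16.3) + 64.7

74.1495 °C


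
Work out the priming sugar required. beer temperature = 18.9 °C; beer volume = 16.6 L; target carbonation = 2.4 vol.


residual = 14.695·(0.01821 + 0.09011·e^(−0.04·T));  sugar = (target − residual)·4.0·V
residual = 14.695·(0.01821 + 0.09011·e^(−0.04·18.9)) = 0.8893
sugar = (2.4 − 0.8893)·4.0·16.6

100.3074 g


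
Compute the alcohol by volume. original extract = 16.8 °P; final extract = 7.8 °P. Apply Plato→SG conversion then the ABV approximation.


SG = 259/(259 − P);  ABV = (OG − FG)·131.25
OG = 259/(259 − 16.8) = 1.0694
FG = 259/(259 − 7.8) = 1.0311
ABV = (1.0694 − 1.0311)·131.25

5.0286 % ABV


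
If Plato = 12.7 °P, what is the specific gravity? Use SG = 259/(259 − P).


SG = 259/(259 − 12.7)

1.0516


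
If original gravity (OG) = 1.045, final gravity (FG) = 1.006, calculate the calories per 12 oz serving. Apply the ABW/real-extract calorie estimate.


ABW = (OG−FG)·131.25·0.79/FG;  °P = 259 − 259/SG (for OG→OE and FG→AE);  RE = 0.1808·OE + 0.8192·AE;  Cal = (6.9·ABW + 4·(RE−0.1))·FG·3.55
ABW = (1.045 − 1.006)·131.25·0.79/1.006 = 4.0197
OE = 259 − 259/1.045 = 11.1531 °P
AE = 259 − 259/1.006 = 1.5447 °P
RE = 0.1808·11.1531 + 0.8192·1.5447 = 3.2819 °P
Cal = (6.9·4.0197 + 4·(3.2819−0.1))·1.006·3.55

144.5076 kcal


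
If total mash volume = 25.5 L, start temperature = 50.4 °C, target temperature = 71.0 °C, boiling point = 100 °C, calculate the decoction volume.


V_dec = V_total·(T_target − T_start)/(T_boil − T_start)
V_dec = 25.5·(71.0 − 50.4)/(100 − 50.4)

10.5907 L


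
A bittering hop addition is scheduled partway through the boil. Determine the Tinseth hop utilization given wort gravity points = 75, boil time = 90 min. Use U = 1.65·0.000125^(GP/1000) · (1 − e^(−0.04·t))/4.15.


bigness = 1.65·0.000125^(75/1000) = 0.8409
boil_factor = (1 − e^(−0.04·90))/4.15 = 0.2344
U = 0.8409 · 0.2344

0.1971


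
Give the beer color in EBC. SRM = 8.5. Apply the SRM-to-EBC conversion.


EBC = SRM · 1.97
EBC = 8.5 · 1.97

16.7450 EBC


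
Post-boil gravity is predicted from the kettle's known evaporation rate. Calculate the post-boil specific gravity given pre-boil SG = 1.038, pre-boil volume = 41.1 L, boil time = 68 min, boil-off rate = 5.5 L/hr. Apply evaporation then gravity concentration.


V_post = V_pre − rate·(t/60);  SG_post = 1 + (SG_pre−1)·V_pre/V_post
V_post = 41.1 − 5.5·(68/60) = 34.8667
SG_post = 1 + (1.038 − 1)·41.1/34.8667

1.0448


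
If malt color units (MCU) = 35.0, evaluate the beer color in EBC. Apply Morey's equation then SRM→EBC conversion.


SRM = 1.4922·MCU^0.6859;  EBC = SRM·1.97
SRM = 1.4922·35.0^0.6859 = 17.0963
EBC = 17.0963·1.97

33.6798 EBC


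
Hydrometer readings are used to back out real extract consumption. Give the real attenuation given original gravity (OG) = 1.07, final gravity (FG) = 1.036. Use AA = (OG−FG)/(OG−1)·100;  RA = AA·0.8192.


AA = (1.07 − 1.036)/(1.07 − 1)·100 = 48.5714
RA = 48.5714·0.8192

39.7897 %


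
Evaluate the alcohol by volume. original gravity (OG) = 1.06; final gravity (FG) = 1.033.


ABV = (OG − FG) · 131.25
ABV = (1.06 − 1.033) · 131.25

3.5438 % ABV


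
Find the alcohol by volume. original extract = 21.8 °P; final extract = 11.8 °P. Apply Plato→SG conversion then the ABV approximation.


SG = 259/(259 − P);  ABV = (OG − FG)·131.25
OG = 259/(259 − 21.8) = 1.0919
FG = 259/(259 − 11.8) = 1.0477
ABV = (1.0919 − 1.0477)·131.25

5.7974 % ABV


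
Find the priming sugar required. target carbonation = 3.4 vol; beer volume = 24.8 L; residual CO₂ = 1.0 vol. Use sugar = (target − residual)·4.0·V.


sugar = (3.4 − 1.0)·4.0·24.8

238.0800 g


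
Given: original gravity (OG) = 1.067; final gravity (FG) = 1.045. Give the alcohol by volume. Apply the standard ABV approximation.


ABV = (OG − FG) · 131.25
ABV = (1.067 − 1.045) · 131.25

2.8875 % ABV


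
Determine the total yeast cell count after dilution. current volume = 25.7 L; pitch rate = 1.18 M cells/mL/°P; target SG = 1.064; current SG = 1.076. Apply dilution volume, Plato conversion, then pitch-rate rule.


V_w = V·((SG_c−1)/(SG_t−1)−1);  °P = 259 − 259/SG_t;  cells = rate·(V+V_w)·°P
V_w = 25.7·((1.076−1)/(1.064−1)−1) = 4.8187
V_final = 25.7 + 4.8187 = 30.5187
°P = 259 − 259/1.064 = 15.5789
cells = 1.18·30.5187·15.5789

561.0310 billion cells


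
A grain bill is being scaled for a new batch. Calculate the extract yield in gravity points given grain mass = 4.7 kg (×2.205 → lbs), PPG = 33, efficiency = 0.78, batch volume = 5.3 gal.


points = lbs × PPG × eff / vol
lbs = 4.7 × 2.205 = 10.3635
points = 10.3635 × 33 × 0.78 / 5.3

50.3314 points


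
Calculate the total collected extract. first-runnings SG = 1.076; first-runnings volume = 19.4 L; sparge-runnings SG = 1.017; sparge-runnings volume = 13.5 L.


total = Σ (SG_i − 1)·1000·V_i
first = (1.076 − 1)·1000·19.4 = 1474.4000
sparge = (1.017 − 1)·1000·13.5 = 229.5000
total = 1474.4000 + 229.5000

1703.9000 gravity·L


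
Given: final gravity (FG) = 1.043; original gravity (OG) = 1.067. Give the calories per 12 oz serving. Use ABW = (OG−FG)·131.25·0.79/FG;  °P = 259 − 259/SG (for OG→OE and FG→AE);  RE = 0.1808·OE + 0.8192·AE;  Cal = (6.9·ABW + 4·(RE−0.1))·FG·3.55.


ABW = (1.067 − 1.043)·131.25·0.79/1.043 = 2.3859
OE = 259 − 259/1.067 = 16.2634 °P
AE = 259 − 259/1.043 = 10.6779 °P
RE = 0.1808·16.2634 + 0.8192·10.6779 = 11.6877 °P
Cal = (6.9·2.3859 + 4·(11.6877−0.1))·1.043·3.55

232.5768 kcal


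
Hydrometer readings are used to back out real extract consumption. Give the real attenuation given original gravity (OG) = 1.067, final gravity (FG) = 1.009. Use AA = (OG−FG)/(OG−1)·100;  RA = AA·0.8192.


AA = (1.067 − 1.009)/(1.067 − 1)·100 = 86.5672
RA = 86.5672·0.8192

70.9158 %


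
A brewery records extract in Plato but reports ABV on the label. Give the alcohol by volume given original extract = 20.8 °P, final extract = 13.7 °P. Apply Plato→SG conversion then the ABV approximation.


SG = 259/(259 − P);  ABV = (OG − FG)·131.25
OG = 259/(259 − 20.8) = 1.0873
FG = 259/(259 − 13.7) = 1.0558
ABV = (1.0873 − 1.0558)·131.25

4.1306 % ABV


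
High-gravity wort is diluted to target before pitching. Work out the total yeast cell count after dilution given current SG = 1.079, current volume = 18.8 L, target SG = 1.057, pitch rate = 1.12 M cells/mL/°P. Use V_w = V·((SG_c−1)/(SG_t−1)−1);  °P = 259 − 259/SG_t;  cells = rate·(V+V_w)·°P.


V_w = 18.8·((1.079−1)/(1.057−1)−1) = 7.2561
V_final = 18.8 + 7.2561 = 26.0561
°P = 259 − 259/1.057 = 13.9669
cells = 1.12·26.0561·13.9669

407.5940 billion cells


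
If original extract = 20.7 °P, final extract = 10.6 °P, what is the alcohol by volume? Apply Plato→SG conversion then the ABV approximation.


SG = 259/(259 − P);  ABV = (OG − FG)·131.25
OG = 259/(259 − 20.7) = 1.0869
FG = 259/(259 − 10.6) = 1.0427
ABV = (1.0869 − 1.0427)·131.25

5.8002 % ABV


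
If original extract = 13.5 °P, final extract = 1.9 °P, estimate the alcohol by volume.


SG = 259/(259 − P);  ABV = (OG − FG)·131.25
OG = 259/(259 − 13.5) = 1.0550
FG = 259/(259 − 1.9) = 1.0074
ABV = (1.0550 − 1.0074)·131.25

6.2475 % ABV


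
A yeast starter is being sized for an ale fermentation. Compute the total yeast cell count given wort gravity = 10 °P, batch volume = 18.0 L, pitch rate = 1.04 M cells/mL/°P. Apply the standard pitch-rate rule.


cells (billions) = rate · V_L · °P
cells = 1.04 · 18.0 · 10

187.2000 billion cells


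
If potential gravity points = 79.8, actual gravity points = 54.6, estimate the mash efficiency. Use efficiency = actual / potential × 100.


efficiency = 54.6 / 79.8 × 100

68.4211 %


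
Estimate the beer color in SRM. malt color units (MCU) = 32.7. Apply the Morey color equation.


SRM = 1.4922 · MCU^0.6859
SRM = 1.4922 · 32.7^0.6859

16.3176 SRM


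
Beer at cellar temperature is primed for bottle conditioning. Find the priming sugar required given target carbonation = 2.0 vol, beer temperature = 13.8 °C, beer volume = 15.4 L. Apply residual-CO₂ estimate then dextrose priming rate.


residual = 14.695·(0.01821 + 0.09011·e^(−0.04·T));  sugar = (target − residual)·4.0·V
residual = 14.695·(0.01821 + 0.09011·e^(−0.04·13.8)) = 1.0300
sugar = (2.0 − 1.0300)·4.0·15.4

59.7491 g


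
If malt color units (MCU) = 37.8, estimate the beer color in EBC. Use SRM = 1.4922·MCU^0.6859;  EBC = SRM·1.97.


SRM = 1.4922·37.8^0.6859 = 18.0231
EBC = 18.0231·1.97

35.5054 EBC


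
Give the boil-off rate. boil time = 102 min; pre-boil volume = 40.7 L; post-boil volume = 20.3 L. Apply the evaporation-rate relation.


rate = (V_pre − V_post) / (t_min/60)
rate = (40.7 − 20.3) / (102/60)

12.0000 L/hr


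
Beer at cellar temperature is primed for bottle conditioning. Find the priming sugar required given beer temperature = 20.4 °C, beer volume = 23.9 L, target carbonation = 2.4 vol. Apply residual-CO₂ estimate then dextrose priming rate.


residual = 14.695·(0.01821 + 0.09011·e^(−0.04·T));  sugar = (target − residual)·4.0·V
residual = 14.695·(0.01821 + 0.09011·e^(−0.04·20.4)) = 0.8531
sugar = (2.4 − 0.8531)·4.0·23.9

147.8800 g


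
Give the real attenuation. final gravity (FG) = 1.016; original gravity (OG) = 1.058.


AA = (OG−FG)/(OG−1)·100;  RA = AA·0.8192
AA = (1.058 − 1.016)/(1.058 − 1)·100 = 72.4138
RA = 72.4138·0.8192

59.3214 %


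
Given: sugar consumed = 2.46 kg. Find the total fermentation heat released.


Q = m_sugar · 590 kJ/kg
Q = 2.46 · 590

1451.4000 kJ


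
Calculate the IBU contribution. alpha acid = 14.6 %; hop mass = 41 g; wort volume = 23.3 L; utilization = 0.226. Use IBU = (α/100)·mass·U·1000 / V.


IBU = (14.6/100)·41·0.226·1000 / 23.3

58.0616 IBU


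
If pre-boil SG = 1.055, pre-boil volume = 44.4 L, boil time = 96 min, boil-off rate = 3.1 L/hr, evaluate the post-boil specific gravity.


V_post = V_pre − rate·(t/60);  SG_post = 1 + (SG_pre−1)·V_pre/V_post
V_post = 44.4 − 3.1·(96/60) = 39.4400
SG_post = 1 + (1.055 − 1)·44.4/39.4400

1.0619


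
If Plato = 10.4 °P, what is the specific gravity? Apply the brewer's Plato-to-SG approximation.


SG = 259/(259 − P)
SG = 259/(259 − 10.4)

1.0418


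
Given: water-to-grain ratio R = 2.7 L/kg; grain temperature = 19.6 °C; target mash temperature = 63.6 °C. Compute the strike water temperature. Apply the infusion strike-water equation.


T_strike = (0.41/R)·(T_mash − T_grain) + T_mash
T_strike = (0.41/2.7)·(63.6 − 19.6) + 63.6

70.2815 °C


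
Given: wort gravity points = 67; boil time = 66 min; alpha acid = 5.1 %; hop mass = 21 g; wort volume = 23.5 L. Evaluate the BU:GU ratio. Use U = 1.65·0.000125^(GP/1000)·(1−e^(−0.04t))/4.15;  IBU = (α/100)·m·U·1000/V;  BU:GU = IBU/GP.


U = 1.65·0.000125^(67/1000)·(1−e^(−0.04·66))/4.15 = 0.2022
IBU = (5.1/100)·21·0.2022·1000/23.5 = 9.2150
BU:GU = 9.2150/67

0.1375


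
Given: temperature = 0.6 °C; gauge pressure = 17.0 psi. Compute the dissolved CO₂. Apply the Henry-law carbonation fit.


vols = (P + 14.695)·(0.01821 + 0.09011·e^(−0.04·T))
vols = (17.0 + 14.695)·(0.01821 + 0.09011·e^(−0.04·0.6))

3.3655 volumes


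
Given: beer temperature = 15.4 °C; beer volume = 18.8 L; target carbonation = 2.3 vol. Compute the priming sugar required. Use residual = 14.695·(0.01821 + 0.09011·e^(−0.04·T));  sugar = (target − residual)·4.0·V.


residual = 14.695·(0.01821 + 0.09011·e^(−0.04·15.4)) = 0.9828
sugar = (2.3 − 0.9828)·4.0·18.8

99.0550 g


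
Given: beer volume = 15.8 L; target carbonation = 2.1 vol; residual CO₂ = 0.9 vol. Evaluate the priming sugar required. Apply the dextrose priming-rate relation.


sugar = (target − residual)·4.0·V
sugar = (2.1 − 0.9)·4.0·15.8

75.8400 g


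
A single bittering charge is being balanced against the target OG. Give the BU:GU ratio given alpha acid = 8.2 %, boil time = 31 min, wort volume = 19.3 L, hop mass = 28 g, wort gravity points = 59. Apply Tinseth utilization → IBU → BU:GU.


U = 1.65·0.000125^(GP/1000)·(1−e^(−0.04t))/4.15;  IBU = (α/100)·m·U·1000/V;  BU:GU = IBU/GP
U = 1.65·0.000125^(59/1000)·(1−e^(−0.04·31))/4.15 = 0.1663
IBU = (8.2/100)·28·0.1663·1000/19.3 = 19.7789
BU:GU = 19.7789/59

0.3352


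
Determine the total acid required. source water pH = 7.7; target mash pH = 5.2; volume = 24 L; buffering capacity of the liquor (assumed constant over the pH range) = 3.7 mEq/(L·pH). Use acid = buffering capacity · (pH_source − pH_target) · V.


acid = 3.7 · (7.7 − 5.2) · 24

222.0000 mEq


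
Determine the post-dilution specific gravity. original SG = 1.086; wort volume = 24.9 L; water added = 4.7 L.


SG_new = 1 + (SG_old − 1)·V_old/(V_old + V_water)
pts = (1.086 − 1)·1000·24.9/(24.9 + 4.7) = 72.3446
SG_new = 1 + 72.3446/1000

1.0723


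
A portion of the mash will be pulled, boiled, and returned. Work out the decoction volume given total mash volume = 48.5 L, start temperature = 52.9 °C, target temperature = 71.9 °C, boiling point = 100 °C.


V_dec = V_total·(T_target − T_start)/(T_boil − T_start)
V_dec = 48.5·(71.9 − 52.9)/(100 − 52.9)

19.5648 L


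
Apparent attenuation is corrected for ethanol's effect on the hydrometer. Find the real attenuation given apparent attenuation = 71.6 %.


RA = AA · 0.8192
RA = 71.6 · 0.8192

58.6547 %


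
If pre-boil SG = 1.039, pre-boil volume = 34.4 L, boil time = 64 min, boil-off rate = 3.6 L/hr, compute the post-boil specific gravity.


V_post = V_pre − rate·(t/60);  SG_post = 1 + (SG_pre−1)·V_pre/V_post
V_post = 34.4 − 3.6·(64/60) = 30.5600
SG_post = 1 + (1.039 − 1)·34.4/30.5600

1.0439


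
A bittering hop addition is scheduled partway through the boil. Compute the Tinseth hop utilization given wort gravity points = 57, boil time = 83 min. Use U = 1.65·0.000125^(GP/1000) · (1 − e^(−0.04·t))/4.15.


bigness = 1.65·0.000125^(57/1000) = 0.9886
boil_factor = (1 − e^(−0.04·83))/4.15 = 0.2323
U = 0.9886 · 0.2323

0.2296


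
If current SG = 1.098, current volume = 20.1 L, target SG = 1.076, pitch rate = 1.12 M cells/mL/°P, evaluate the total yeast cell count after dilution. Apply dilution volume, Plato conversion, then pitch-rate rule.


V_w = V·((SG_c−1)/(SG_t−1)−1);  °P = 259 − 259/SG_t;  cells = rate·(V+V_w)·°P
V_w = 20.1·((1.098−1)/(1.076−1)−1) = 5.8184
V_final = 20.1 + 5.8184 = 25.9184
°P = 259 − 259/1.076 = 18.2937
cells = 1.12·25.9184·18.2937

531.0405 billion cells


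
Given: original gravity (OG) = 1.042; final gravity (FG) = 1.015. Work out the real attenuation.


AA = (OG−FG)/(OG−1)·100;  RA = AA·0.8192
AA = (1.042 − 1.015)/(1.042 − 1)·100 = 64.2857
RA = 64.2857·0.8192

52.6629 %


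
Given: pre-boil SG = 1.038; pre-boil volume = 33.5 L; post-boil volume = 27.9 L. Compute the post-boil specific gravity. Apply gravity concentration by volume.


SG_post = 1 + (SG_pre − 1)·V_pre/V_post
pts_pre = (1.038 − 1)·1000 = 38.0000
pts_post = 38.0000·33.5/27.9 = 45.6272
SG_post = 1 + 45.6272/1000

1.0456


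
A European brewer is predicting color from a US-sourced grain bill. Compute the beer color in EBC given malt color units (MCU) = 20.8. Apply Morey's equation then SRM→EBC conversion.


SRM = 1.4922·MCU^0.6859;  EBC = SRM·1.97
SRM = 1.4922·20.8^0.6859 = 11.9643
EBC = 11.9643·1.97

23.5696 EBC


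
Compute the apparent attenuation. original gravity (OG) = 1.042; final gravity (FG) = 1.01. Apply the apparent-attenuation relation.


AA = (OG − FG)/(OG − 1) · 100
AA = (1.042 − 1.01)/(1.042 − 1) · 100

76.1905 %


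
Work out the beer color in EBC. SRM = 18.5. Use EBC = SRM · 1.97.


EBC = 18.5 · 1.97

36.4450 EBC


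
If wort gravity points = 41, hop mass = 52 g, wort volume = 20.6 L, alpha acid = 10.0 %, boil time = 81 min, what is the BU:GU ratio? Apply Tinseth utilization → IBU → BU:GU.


U = 1.65·0.000125^(GP/1000)·(1−e^(−0.04t))/4.15;  IBU = (α/100)·m·U·1000/V;  BU:GU = IBU/GP
U = 1.65·0.000125^(41/1000)·(1−e^(−0.04·81))/4.15 = 0.2643
IBU = (10.0/100)·52·0.2643·1000/20.6 = 66.7106
BU:GU = 66.7106/41

1.6271


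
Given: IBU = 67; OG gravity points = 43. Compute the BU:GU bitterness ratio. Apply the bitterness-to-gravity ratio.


BU:GU = IBU / OG_points
BU:GU = 67 / 43

1.5581


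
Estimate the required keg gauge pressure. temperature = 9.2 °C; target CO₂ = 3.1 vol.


psi = vols/(0.01821 + 0.09011·e^(−0.04·T)) − 14.695
psi = 3.1/(0.01821 + 0.09011·e^(−0.04·9.2)) − 14.695

23.7777 psi


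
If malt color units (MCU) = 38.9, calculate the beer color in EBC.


SRM = 1.4922·MCU^0.6859;  EBC = SRM·1.97
SRM = 1.4922·38.9^0.6859 = 18.3812
EBC = 18.3812·1.97

36.2109 EBC


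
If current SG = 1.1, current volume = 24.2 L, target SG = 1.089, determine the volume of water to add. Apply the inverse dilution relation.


V_water = V·((SG_curr − 1)/(SG_target − 1) − 1)
V_water = 24.2·((1.1 − 1)/(1.089 − 1) − 1)

2.9910 L


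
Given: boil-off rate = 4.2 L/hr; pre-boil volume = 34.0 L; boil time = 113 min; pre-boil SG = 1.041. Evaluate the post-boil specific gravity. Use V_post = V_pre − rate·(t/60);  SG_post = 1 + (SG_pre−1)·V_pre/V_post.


V_post = 34.0 − 4.2·(113/60) = 26.0900
SG_post = 1 + (1.041 − 1)·34.0/26.0900

1.0534


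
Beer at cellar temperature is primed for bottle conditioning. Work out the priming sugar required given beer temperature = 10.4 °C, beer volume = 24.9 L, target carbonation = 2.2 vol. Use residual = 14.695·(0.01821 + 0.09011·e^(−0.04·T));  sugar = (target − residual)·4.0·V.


residual = 14.695·(0.01821 + 0.09011·e^(−0.04·10.4)) = 1.1411
sugar = (2.2 − 1.1411)·4.0·24.9

105.4642 g


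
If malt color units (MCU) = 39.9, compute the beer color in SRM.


SRM = 1.4922 · MCU^0.6859
SRM = 1.4922 · 39.9^0.6859

18.7040 SRM


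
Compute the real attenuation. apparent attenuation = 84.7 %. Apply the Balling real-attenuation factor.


RA = AA · 0.8192
RA = 84.7 · 0.8192

69.3862 %


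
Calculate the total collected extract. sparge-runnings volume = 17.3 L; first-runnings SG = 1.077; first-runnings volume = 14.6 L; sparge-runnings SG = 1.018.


total = Σ (SG_i − 1)·1000·V_i
first = (1.077 − 1)·1000·14.6 = 1124.2000
sparge = (1.018 − 1)·1000·17.3 = 311.4000
total = 1124.2000 + 311.4000

1435.6000 gravity·L


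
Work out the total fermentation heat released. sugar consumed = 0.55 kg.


Q = m_sugar · 590 kJ/kg
Q = 0.55 · 590

324.5000 kJ


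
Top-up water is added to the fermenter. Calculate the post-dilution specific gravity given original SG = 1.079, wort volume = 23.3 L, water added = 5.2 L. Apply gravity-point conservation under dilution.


SG_new = 1 + (SG_old − 1)·V_old/(V_old + V_water)
pts = (1.079 − 1)·1000·23.3/(23.3 + 5.2) = 64.5860
SG_new = 1 + 64.5860/1000

1.0646


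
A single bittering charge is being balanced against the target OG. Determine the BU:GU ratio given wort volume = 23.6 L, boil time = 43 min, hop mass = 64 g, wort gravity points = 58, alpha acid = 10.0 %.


U = 1.65·0.000125^(GP/1000)·(1−e^(−0.04t))/4.15;  IBU = (α/100)·m·U·1000/V;  BU:GU = IBU/GP
U = 1.65·0.000125^(58/1000)·(1−e^(−0.04·43))/4.15 = 0.1938
IBU = (10.0/100)·64·0.1938·1000/23.6 = 52.5573
BU:GU = 52.5573/58

0.9062


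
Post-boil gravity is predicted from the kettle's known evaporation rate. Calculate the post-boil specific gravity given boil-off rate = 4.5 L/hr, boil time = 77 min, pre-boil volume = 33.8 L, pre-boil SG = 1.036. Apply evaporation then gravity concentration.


V_post = V_pre − rate·(t/60);  SG_post = 1 + (SG_pre−1)·V_pre/V_post
V_post = 33.8 − 4.5·(77/60) = 28.0250
SG_post = 1 + (1.036 − 1)·33.8/28.0250

1.0434


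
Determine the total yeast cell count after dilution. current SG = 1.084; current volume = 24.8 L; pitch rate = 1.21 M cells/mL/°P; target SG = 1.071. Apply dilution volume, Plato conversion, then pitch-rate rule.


V_w = V·((SG_c−1)/(SG_t−1)−1);  °P = 259 − 259/SG_t;  cells = rate·(V+V_w)·°P
V_w = 24.8·((1.084−1)/(1.071−1)−1) = 4.5408
V_final = 24.8 + 4.5408 = 29.3408
°P = 259 − 259/1.071 = 17.1699
cells = 1.21·29.3408·17.1699

609.5743 billion cells


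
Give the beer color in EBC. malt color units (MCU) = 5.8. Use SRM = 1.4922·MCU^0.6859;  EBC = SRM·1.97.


SRM = 1.4922·5.8^0.6859 = 4.9827
EBC = 4.9827·1.97

9.8159 EBC


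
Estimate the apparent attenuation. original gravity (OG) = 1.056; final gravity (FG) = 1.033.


AA = (OG − FG)/(OG − 1) · 100
AA = (1.056 − 1.033)/(1.056 − 1) · 100

41.0714 %


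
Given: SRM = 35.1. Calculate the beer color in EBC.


EBC = SRM · 1.97
EBC = 35.1 · 1.97

69.1470 EBC


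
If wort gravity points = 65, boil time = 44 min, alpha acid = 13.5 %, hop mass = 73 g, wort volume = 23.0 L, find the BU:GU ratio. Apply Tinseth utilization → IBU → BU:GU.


U = 1.65·0.000125^(GP/1000)·(1−e^(−0.04t))/4.15;  IBU = (α/100)·m·U·1000/V;  BU:GU = IBU/GP
U = 1.65·0.000125^(65/1000)·(1−e^(−0.04·44))/4.15 = 0.1835
IBU = (13.5/100)·73·0.1835·1000/23.0 = 78.6449
BU:GU = 78.6449/65

1.2099


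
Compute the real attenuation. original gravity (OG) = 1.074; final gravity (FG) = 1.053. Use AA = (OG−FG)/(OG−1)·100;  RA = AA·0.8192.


AA = (1.074 − 1.053)/(1.074 − 1)·100 = 28.3784
RA = 28.3784·0.8192

23.2476 %


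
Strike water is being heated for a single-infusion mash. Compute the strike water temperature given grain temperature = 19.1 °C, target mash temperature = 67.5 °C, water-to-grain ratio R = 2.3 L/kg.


T_strike = (0.41/R)·(T_mash − T_grain) + T_mash
T_strike = (0.41/2.3)·(67.5 − 19.1) + 67.5

76.1278 °C


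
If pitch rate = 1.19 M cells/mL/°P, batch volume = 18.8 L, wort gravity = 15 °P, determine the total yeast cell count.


cells (billions) = rate · V_L · °P
cells = 1.19 · 18.8 · 15

335.5800 billion cells


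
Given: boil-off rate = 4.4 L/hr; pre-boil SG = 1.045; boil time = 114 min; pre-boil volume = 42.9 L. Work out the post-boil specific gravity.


V_post = V_pre − rate·(t/60);  SG_post = 1 + (SG_pre−1)·V_pre/V_post
V_post = 42.9 − 4.4·(114/60) = 34.5400
SG_post = 1 + (1.045 − 1)·42.9/34.5400

1.0559


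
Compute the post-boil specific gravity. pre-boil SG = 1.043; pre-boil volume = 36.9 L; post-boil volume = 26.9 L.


SG_post = 1 + (SG_pre − 1)·V_pre/V_post
pts_pre = (1.043 − 1)·1000 = 43.0000
pts_post = 43.0000·36.9/26.9 = 58.9851
SG_post = 1 + 58.9851/1000

1.0590


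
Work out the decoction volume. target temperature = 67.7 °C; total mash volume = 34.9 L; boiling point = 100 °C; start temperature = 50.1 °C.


V_dec = V_total·(T_target − T_start)/(T_boil − T_start)
V_dec = 34.9·(67.7 − 50.1)/(100 − 50.1)

12.3094 L


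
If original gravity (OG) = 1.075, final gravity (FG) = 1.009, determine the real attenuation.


AA = (OG−FG)/(OG−1)·100;  RA = AA·0.8192
AA = (1.075 − 1.009)/(1.075 − 1)·100 = 88.0000
RA = 88.0000·0.8192

72.0896 %


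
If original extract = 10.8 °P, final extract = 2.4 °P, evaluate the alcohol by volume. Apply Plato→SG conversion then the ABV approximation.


SG = 259/(259 − P);  ABV = (OG − FG)·131.25
OG = 259/(259 − 10.8) = 1.0435
FG = 259/(259 − 2.4) = 1.0094
ABV = (1.0435 − 1.0094)·131.25

4.4835 % ABV


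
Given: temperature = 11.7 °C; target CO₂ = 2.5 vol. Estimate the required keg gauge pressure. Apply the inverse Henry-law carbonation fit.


psi = vols/(0.01821 + 0.09011·e^(−0.04·T)) − 14.695
psi = 2.5/(0.01821 + 0.09011·e^(−0.04·11.7)) − 14.695

18.7983 psi


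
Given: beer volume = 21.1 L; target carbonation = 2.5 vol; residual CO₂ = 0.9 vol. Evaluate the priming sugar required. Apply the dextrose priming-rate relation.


sugar = (target − residual)·4.0·V
sugar = (2.5 − 0.9)·4.0·21.1

135.0400 g


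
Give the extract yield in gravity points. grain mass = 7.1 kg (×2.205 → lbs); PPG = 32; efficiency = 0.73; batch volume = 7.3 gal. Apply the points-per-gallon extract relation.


points = lbs × PPG × eff / vol
lbs = 7.1 × 2.205 = 15.6555
points = 15.6555 × 32 × 0.73 / 7.3

50.0976 points


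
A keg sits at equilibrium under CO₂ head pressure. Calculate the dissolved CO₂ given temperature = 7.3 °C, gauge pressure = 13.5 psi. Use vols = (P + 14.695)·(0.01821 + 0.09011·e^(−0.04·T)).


vols = (13.5 + 14.695)·(0.01821 + 0.09011·e^(−0.04·7.3))

2.4107 volumes


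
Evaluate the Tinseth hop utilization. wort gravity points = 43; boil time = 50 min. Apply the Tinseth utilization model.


U = 1.65·0.000125^(GP/1000) · (1 − e^(−0.04·t))/4.15
bigness = 1.65·0.000125^(43/1000) = 1.1211
boil_factor = (1 − e^(−0.04·50))/4.15 = 0.2084
U = 1.1211 · 0.2084

0.2336


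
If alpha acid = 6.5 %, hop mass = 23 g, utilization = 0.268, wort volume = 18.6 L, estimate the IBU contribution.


IBU = (α/100)·mass·U·1000 / V
IBU = (6.5/100)·23·0.268·1000 / 18.6

21.5409 IBU


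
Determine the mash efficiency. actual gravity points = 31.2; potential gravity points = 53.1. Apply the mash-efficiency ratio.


efficiency = actual / potential × 100
efficiency = 31.2 / 53.1 × 100

58.7571 %


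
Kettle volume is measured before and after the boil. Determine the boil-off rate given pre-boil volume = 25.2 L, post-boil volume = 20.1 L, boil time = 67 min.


rate = (V_pre − V_post) / (t_min/60)
rate = (25.2 − 20.1) / (67/60)

4.5672 L/hr


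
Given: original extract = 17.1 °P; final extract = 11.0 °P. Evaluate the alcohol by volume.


SG = 259/(259 − P);  ABV = (OG − FG)·131.25
OG = 259/(259 − 17.1) = 1.0707
FG = 259/(259 − 11.0) = 1.0444
ABV = (1.0707 − 1.0444)·131.25

3.4565 % ABV


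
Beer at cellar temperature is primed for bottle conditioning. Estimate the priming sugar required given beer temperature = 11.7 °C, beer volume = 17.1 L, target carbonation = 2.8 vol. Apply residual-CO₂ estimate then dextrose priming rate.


residual = 14.695·(0.01821 + 0.09011·e^(−0.04·T));  sugar = (target − residual)·4.0·V
residual = 14.695·(0.01821 + 0.09011·e^(−0.04·11.7)) = 1.0969
sugar = (2.8 − 1.0969)·4.0·17.1

116.4948 g


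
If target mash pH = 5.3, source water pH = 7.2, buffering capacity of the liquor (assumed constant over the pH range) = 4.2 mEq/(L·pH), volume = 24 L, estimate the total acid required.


acid = buffering capacity · (pH_source − pH_target) · V
acid = 4.2 · (7.2 − 5.3) · 24

191.5200 mEq


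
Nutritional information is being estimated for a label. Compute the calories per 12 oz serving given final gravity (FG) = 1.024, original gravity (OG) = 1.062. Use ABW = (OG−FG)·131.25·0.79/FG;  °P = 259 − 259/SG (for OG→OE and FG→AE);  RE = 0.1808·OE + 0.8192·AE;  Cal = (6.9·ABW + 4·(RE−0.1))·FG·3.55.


ABW = (1.062 − 1.024)·131.25·0.79/1.024 = 3.8478
OE = 259 − 259/1.062 = 15.1205 °P
AE = 259 − 259/1.024 = 6.0703 °P
RE = 0.1808·15.1205 + 0.8192·6.0703 = 7.7066 °P
Cal = (6.9·3.8478 + 4·(7.7066−0.1))·1.024·3.55

207.1193 kcal


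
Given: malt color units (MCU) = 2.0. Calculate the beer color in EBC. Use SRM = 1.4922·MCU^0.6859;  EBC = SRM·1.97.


SRM = 1.4922·2.0^0.6859 = 2.4005
EBC = 2.4005·1.97

4.7290 EBC


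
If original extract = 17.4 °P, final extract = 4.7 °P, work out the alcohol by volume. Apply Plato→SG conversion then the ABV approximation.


SG = 259/(259 − P);  ABV = (OG − FG)·131.25
OG = 259/(259 − 17.4) = 1.0720
FG = 259/(259 − 4.7) = 1.0185
ABV = (1.0720 − 1.0185)·131.25

7.0268 % ABV


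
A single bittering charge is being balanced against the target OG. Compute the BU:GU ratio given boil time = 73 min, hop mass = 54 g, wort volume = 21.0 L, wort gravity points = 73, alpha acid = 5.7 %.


U = 1.65·0.000125^(GP/1000)·(1−e^(−0.04t))/4.15;  IBU = (α/100)·m·U·1000/V;  BU:GU = IBU/GP
U = 1.65·0.000125^(73/1000)·(1−e^(−0.04·73))/4.15 = 0.1952
IBU = (5.7/100)·54·0.1952·1000/21.0 = 28.6076
BU:GU = 28.6076/73

0.3919


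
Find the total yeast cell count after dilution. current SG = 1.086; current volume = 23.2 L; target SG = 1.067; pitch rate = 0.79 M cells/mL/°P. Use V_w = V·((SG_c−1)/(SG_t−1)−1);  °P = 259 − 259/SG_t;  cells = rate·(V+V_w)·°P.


V_w = 23.2·((1.086−1)/(1.067−1)−1) = 6.5791
V_final = 23.2 + 6.5791 = 29.7791
°P = 259 − 259/1.067 = 16.2634
cells = 0.79·29.7791·16.2634

382.6034 billion cells


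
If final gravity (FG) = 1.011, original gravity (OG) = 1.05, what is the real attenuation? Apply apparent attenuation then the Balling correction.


AA = (OG−FG)/(OG−1)·100;  RA = AA·0.8192
AA = (1.05 − 1.011)/(1.05 − 1)·100 = 78.0000
RA = 78.0000·0.8192

63.8976 %


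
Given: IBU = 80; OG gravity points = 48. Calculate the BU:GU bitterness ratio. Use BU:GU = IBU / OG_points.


BU:GU = 80 / 48

1.6667


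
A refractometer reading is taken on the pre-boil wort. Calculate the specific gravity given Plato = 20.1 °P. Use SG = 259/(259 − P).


SG = 259/(259 − 20.1)

1.0841


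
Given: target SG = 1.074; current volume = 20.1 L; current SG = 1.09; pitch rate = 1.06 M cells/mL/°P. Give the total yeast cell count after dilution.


V_w = V·((SG_c−1)/(SG_t−1)−1);  °P = 259 − 259/SG_t;  cells = rate·(V+V_w)·°P
V_w = 20.1·((1.09−1)/(1.074−1)−1) = 4.3459
V_final = 20.1 + 4.3459 = 24.4459
°P = 259 − 259/1.074 = 17.8454
cells = 1.06·24.4459·17.8454

462.4235 billion cells


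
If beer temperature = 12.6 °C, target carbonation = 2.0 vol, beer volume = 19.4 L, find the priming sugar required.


residual = 14.695·(0.01821 + 0.09011·e^(−0.04·T));  sugar = (target − residual)·4.0·V
residual = 14.695·(0.01821 + 0.09011·e^(−0.04·12.6)) = 1.0675
sugar = (2.0 − 1.0675)·4.0·19.4

72.3591 g
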